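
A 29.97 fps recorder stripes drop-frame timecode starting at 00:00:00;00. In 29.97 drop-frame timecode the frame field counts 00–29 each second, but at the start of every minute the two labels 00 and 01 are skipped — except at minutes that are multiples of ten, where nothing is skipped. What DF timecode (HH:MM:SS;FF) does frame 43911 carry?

Each 10-minute DF block holds 10 × 60 × 30 − 9 × 2 = 17982 frames. 43911 ÷ 17982 → 2 full blocks, remainder 7947.
Within the partial block the first minute is 1800 frames and each further minute 1798, so 4 further minute boundaries passed. Total skipped labels = 18 × 2 + 2 × 4 = 44.
Non-drop label index = 43911 + 44 = 43955; at 30 labels/s that is 00:24:25:05, i.e. DF 00:24:25;05.

00:24:25;05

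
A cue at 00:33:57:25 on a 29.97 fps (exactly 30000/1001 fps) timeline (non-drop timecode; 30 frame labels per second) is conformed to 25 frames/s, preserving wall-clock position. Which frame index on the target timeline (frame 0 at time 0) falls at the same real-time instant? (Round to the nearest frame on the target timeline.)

Source frame index: (0×3600 + 33×60 + 57) × 30 + 25 = 61135.
Real time: 61135 / (30000/1001) = 12239227/6000 s.
Target frame: (12239227/6000) × (25) = 12239227/240 ≈ 50996.779 → 50997.

frame 50997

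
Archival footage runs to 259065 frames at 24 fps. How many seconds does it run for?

10794.375 seconds

Running time = 259065 / (24) = 10794.375 s.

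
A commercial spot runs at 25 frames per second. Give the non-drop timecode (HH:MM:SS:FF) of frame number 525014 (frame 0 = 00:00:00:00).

525014 ÷ 25 = 21000 full seconds, remainder 14 frames.
21000 s = 5 h 50 min 0 s.
Timecode: 05:50:00:14.

05:50:00:14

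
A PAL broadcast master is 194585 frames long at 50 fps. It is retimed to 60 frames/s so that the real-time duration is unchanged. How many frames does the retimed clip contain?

Target frames = source frames × (target rate / source rate) = 194585 × (60)/(50) = 194585 × 6/5 = 233502.

233502 frames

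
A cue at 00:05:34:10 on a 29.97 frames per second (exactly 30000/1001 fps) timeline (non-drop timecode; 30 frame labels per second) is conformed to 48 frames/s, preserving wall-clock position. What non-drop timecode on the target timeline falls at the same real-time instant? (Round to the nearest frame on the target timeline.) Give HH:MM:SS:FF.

Source frame index: (0×3600 + 5×60 + 34) × 30 + 10 = 10030.
Real time: 10030 / (30000/1001) = 1004003/3000 s.
Target frame: (1004003/3000) × (48) = 2008006/125 ≈ 16064.048 → 16064.
At 48 labels/s: frame 16064 → 00:05:34:32.

00:05:34:32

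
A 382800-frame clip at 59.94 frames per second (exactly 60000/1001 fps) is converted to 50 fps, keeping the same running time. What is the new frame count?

319319 frames

Target frames = source frames × (target rate / source rate) = 382800 × (50)/(60000/1001) = 382800 × 1001/1200 = 319319.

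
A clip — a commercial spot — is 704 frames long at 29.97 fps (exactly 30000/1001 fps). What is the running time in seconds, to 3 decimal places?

Running time = 704 × 1001/30000 = 44044/1875 s ≈ 23.490 s.

23.490 seconds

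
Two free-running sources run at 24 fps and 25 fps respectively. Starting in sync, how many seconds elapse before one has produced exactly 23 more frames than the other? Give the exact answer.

The gap grows by |25 − 24| = 1 frame per second.
Time for a 23-frame gap: 23 ÷ (1) = 23 s.

23 seconds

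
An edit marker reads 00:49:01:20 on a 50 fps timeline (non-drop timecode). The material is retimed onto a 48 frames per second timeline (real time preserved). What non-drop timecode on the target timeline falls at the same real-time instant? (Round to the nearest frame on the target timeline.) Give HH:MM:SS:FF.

00:49:01:19

Source frame index: (0×3600 + 49×60 + 1) × 50 + 20 = 147070.
Real time: 147070 / (50) = 14707/5 s.
Target frame: (14707/5) × (48) = 705936/5 ≈ 141187.200 → 141187.
At 48 labels/s: frame 141187 → 00:49:01:19.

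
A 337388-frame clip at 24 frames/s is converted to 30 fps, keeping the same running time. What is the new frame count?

Frames at target rate = 337388 × (30) / (24) = 421735.

421735 frames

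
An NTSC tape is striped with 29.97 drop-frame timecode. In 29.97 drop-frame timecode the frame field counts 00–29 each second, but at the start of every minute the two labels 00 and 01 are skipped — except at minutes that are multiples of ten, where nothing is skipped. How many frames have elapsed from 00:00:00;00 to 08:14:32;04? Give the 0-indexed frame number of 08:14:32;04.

Complete 10-minute blocks: 49, each 17982 frames → 881118.
Remaining 4 whole minutes in the current block: 1800 + 3 × 1798 = 7194 frames.
Within the current minute: 32 × 30 + 4 − 2 = 962 (labels ;00/;01 skipped at this minute). Total = 881118 + 7194 + 962 = 889274.

889274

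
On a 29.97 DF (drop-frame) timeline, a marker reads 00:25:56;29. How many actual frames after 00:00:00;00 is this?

As if non-drop at 30 labels/s: (0 × 3600 + 25 × 60 + 56) × 30 + 29 = 46709.
Minute boundaries passed: 25; those not divisible by 10: 25 − 2 = 23; dropped labels = 2 × 23 = 46.
Actual frame index = 46709 − 46 = 46663.

46663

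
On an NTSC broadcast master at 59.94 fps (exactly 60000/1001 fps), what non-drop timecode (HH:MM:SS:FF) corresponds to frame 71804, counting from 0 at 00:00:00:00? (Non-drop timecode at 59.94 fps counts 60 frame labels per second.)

71804 ÷ 60 = 1196 full seconds, remainder 44 frames.
1196 s = 0 h 19 min 56 s.
Timecode: 00:19:56:44.

00:19:56:44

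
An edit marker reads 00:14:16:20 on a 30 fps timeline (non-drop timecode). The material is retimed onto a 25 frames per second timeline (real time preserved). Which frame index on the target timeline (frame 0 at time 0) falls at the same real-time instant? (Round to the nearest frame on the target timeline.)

frame 21417

Source frame index: (0×3600 + 14×60 + 16) × 30 + 20 = 25700.
Real time: 25700 / (30) = 2570/3 s.
Target frame: (2570/3) × (25) = 64250/3 ≈ 21416.667 → 21417.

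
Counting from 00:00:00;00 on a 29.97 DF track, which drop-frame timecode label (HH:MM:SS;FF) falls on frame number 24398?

00:13:34;02

Ten DF minutes hold 17982 frames, so frame 24398 lies in block 1 (frames 17982–35963) with 6416 frames into that block.
The block's first minute is 1800 frames and the rest 1798 each; 6416 frames reaches minute 3, so 1 × 18 + 3 × 2 = 24 labels have been skipped so far.
Adding those back, label number 24398 + 24 = 24422 at 30 labels/s is 814 s + 2 f = 0 h 13 min 34 s frame 2, i.e. 00:13:34;02.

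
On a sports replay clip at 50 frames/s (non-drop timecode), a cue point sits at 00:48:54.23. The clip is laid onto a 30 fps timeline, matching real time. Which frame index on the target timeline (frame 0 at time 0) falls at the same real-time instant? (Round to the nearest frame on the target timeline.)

frame 88034

Source frame index: (0×3600 + 48×60 + 54) × 50 + 23 = 146723.
Real time: 146723 / (50) = 146723/50 s.
Target frame: (146723/50) × (30) = 440169/5 ≈ 88033.800 → 88034.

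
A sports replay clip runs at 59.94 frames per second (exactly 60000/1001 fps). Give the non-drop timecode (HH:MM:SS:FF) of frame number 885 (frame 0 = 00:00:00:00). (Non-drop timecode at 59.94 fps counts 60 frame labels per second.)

00:00:14:45

885 ÷ 60 = 14 full seconds, remainder 45 frames.
14 s = 0 h 0 min 14 s.
Timecode: 00:00:14:45.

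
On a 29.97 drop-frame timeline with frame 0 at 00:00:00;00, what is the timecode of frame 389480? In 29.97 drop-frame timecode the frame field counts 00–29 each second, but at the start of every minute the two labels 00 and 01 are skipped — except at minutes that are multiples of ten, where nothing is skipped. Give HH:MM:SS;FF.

Each 10-minute DF block holds 10 × 60 × 30 − 9 × 2 = 17982 frames. 389480 ÷ 17982 → 21 full blocks, remainder 11858.
Within the partial block the first minute is 1800 frames and each further minute 1798, so 6 further minute boundaries passed. Total skipped labels = 18 × 21 + 2 × 6 = 390.
Non-drop label index = 389480 + 390 = 389870; at 30 labels/s that is 03:36:35:20, i.e. DF 03:36:35;20.

03:36:35;20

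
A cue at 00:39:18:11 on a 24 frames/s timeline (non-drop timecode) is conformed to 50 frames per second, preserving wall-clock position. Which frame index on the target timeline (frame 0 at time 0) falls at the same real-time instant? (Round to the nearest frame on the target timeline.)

Source frame index: (0×3600 + 39×60 + 18) × 24 + 11 = 56603.
Real time: 56603 / (24) = 56603/24 s.
Target frame: (56603/24) × (50) = 1415075/12 ≈ 117922.917 → 117923.

frame 117923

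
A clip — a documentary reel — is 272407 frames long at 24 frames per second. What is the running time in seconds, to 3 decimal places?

11350.292 seconds

Running time = 272407 × 1/24 = 272407/24 s ≈ 11350.292 s.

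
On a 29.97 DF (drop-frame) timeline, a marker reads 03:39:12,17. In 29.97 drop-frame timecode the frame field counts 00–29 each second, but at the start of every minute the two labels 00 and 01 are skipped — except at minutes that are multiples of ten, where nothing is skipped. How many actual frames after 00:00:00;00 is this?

394181

As if non-drop at 30 labels/s: (3 × 3600 + 39 × 60 + 12) × 30 + 17 = 394577.
Minute boundaries passed: 219; those not divisible by 10: 219 − 21 = 198; dropped labels = 2 × 198 = 396.
Actual frame index = 394577 − 396 = 394181.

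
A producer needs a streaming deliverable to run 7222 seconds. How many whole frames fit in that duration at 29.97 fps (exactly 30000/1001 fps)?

Frames = 7222 × 30000/1001 = 216660000/1001 ≈ 216443.5564.
Complete frames: 216443.

216443 frames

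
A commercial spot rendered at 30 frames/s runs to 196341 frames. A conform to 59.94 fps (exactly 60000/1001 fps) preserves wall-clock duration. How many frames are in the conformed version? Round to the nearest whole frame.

392290 frames

Frames at target rate = 196341 × (60000/1001) / (30) = 392682000/1001 ≈ 392289.710.
Nearest whole frame: 392290.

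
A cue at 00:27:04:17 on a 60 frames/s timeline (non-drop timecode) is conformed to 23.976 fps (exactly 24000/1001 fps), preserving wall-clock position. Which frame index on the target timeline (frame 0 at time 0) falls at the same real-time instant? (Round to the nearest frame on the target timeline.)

Source frame index: (0×3600 + 27×60 + 4) × 60 + 17 = 97457.
Real time: 97457 / (60) = 97457/60 s.
Target frame: (97457/60) × (24000/1001) = 38982800/1001 ≈ 38943.856 → 38944.

frame 38944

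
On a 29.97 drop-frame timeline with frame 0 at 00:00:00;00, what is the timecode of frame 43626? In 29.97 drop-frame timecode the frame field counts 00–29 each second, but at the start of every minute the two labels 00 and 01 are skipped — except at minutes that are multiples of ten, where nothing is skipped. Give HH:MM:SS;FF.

Ten DF minutes hold 17982 frames, so frame 43626 lies in block 2 (frames 35964–53945) with 7662 frames into that block.
The block's first minute is 1800 frames and the rest 1798 each; 7662 frames reaches minute 4, so 2 × 18 + 4 × 2 = 44 labels have been skipped so far.
Adding those back, label number 43626 + 44 = 43670 at 30 labels/s is 1455 s + 20 f = 0 h 24 min 15 s frame 20, i.e. 00:24:15;20.

00:24:15;20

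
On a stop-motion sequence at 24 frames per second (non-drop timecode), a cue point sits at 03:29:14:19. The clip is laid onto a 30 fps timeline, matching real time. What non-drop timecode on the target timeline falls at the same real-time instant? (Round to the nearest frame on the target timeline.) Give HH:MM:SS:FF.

Source frame index: (3×3600 + 29×60 + 14) × 24 + 19 = 301315.
Real time: 301315 / (24) = 301315/24 s.
Target frame: (301315/24) × (30) = 1506575/4 ≈ 376643.750 → 376644.
At 30 labels/s: frame 376644 → 03:29:14:24.

03:29:14:24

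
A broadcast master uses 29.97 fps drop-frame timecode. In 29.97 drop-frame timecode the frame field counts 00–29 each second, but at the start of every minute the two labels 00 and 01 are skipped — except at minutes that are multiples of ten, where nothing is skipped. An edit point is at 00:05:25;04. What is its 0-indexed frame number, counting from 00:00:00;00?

Complete 10-minute blocks: 0, each 17982 frames → 0.
Remaining 5 whole minutes in the current block: 1800 + 4 × 1798 = 8992 frames.
Within the current minute: 25 × 30 + 4 − 2 = 752 (labels ;00/;01 skipped at this minute). Total = 0 + 8992 + 752 = 9744.

9744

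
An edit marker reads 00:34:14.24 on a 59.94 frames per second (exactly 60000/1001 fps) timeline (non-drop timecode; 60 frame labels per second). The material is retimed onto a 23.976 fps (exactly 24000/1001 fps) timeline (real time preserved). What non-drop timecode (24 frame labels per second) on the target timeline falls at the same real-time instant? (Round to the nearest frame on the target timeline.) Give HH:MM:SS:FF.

Source frame index: (0×3600 + 34×60 + 14) × 60 + 24 = 123264.
Real time: 123264 / (60000/1001) = 1285284/625 s.
Target frame: (1285284/625) × (24000/1001) = 246528/5 ≈ 49305.600 → 49306.
At 24 labels/s: frame 49306 → 00:34:14:10.

00:34:14:10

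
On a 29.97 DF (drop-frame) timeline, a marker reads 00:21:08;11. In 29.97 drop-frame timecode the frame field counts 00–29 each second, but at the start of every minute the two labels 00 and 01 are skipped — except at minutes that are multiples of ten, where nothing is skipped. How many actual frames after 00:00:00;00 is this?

Complete 10-minute blocks: 2, each 17982 frames → 35964.
Remaining 1 whole minute in the current block: 1800 + 0 × 1798 = 1800 frames.
Within the current minute: 8 × 30 + 11 − 2 = 249 (labels ;00/;01 skipped at this minute). Total = 35964 + 1800 + 249 = 38013.

38013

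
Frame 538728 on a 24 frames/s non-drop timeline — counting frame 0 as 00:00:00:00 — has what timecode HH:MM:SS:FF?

06:14:07:00

538728 ÷ 24 = 22447 full seconds, remainder 0 frames.
22447 s = 6 h 14 min 7 s.
Timecode: 06:14:07:00.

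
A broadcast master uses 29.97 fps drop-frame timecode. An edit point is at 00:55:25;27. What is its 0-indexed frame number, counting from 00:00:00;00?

Complete 10-minute blocks: 5, each 17982 frames → 89910.
Remaining 5 whole minutes in the current block: 1800 + 4 × 1798 = 8992 frames.
Within the current minute: 25 × 30 + 27 − 2 = 775 (labels ;00/;01 skipped at this minute). Total = 89910 + 8992 + 775 = 99677.

99677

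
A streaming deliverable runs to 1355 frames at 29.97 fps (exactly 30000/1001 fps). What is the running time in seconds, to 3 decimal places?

45.212 seconds

Running time = 1355 × 1001/30000 = 271271/6000 s ≈ 45.212 s.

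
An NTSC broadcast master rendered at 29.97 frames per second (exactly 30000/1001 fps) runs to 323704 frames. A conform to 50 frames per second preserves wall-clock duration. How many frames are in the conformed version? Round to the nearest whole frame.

Frames at target rate = 323704 × (50) / (30000/1001) = 40503463/75 ≈ 540046.173.
Nearest whole frame: 540046.

540046 frames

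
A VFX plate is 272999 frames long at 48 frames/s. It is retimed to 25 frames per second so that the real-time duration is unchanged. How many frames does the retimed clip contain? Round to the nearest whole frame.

142187 frames

Frames at target rate = 272999 × (25) / (48) = 6824975/48 ≈ 142186.979.
Nearest whole frame: 142187.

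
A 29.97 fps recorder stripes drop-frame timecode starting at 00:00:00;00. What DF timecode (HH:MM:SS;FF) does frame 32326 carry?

00:17:58;18

Ten DF minutes hold 17982 frames, so frame 32326 lies in block 1 (frames 17982–35963) with 14344 frames into that block.
The block's first minute is 1800 frames and the rest 1798 each; 14344 frames reaches minute 7, so 1 × 18 + 7 × 2 = 32 labels have been skipped so far.
Adding those back, label number 32326 + 32 = 32358 at 30 labels/s is 1078 s + 18 f = 0 h 17 min 58 s frame 18, i.e. 00:17:58;18.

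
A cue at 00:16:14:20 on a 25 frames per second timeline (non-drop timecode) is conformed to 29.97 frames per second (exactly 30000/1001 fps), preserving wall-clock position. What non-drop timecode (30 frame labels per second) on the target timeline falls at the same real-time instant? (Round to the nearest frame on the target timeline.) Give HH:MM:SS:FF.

Source frame index: (0×3600 + 16×60 + 14) × 25 + 20 = 24370.
Real time: 24370 / (25) = 4874/5 s.
Target frame: (4874/5) × (30000/1001) = 29244000/1001 ≈ 29214.785 → 29215.
At 30 labels/s: frame 29215 → 00:16:13:25.

00:16:13:25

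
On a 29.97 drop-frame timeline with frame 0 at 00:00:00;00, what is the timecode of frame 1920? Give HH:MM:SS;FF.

Each 10-minute DF block holds 10 × 60 × 30 − 9 × 2 = 17982 frames. 1920 ÷ 17982 → 0 full blocks, remainder 1920.
Within the partial block the first minute is 1800 frames and each further minute 1798, so 1 further minute boundary passed. Total skipped labels = 18 × 0 + 2 × 1 = 2.
Non-drop label index = 1920 + 2 = 1922; at 30 labels/s that is 00:01:04:02, i.e. DF 00:01:04;02.

00:01:04;02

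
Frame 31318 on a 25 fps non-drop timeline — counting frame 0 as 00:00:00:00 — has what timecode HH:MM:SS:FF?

31318 ÷ 25 = 1252 full seconds, remainder 18 frames.
1252 s = 0 h 20 min 52 s.
Timecode: 00:20:52:18.

00:20:52:18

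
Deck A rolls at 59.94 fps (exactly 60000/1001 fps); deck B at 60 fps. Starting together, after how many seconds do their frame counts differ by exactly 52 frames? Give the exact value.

The gap grows by |60 − 60000/1001| = 60/1001 frames per second.
Time for a 52-frame gap: 52 ÷ (60/1001) = 13013/15 s.

13013/15 seconds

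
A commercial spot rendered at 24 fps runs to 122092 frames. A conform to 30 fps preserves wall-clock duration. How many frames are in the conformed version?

Target frames = source frames × (target rate / source rate) = 122092 × (30)/(24) = 122092 × 5/4 = 152615.

152615 frames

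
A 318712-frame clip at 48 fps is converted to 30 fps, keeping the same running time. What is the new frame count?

Target frames = source frames × (target rate / source rate) = 318712 × (30)/(48) = 318712 × 5/8 = 199195.

199195 frames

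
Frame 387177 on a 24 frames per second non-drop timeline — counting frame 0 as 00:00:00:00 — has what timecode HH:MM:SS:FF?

04:28:52:09

387177 ÷ 24 = 16132 full seconds, remainder 9 frames.
16132 s = 4 h 28 min 52 s.
Timecode: 04:28:52:09.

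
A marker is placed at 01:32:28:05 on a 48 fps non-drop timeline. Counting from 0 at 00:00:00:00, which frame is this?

frame 266309

Total seconds to the label: (1 × 3600 + 32 × 60 + 28) = 5548.
Frame index = 5548 × 48 + 5 = 266309.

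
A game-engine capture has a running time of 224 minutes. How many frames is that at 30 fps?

224 min = 13440 s.
Frames = 13440 × 30 = 403200.

403200 frames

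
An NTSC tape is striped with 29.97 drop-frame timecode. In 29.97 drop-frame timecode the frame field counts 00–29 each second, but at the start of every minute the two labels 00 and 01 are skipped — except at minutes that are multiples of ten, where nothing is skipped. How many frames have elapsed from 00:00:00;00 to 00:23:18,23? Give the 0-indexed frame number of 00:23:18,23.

Complete 10-minute blocks: 2, each 17982 frames → 35964.
Remaining 3 whole minutes in the current block: 1800 + 2 × 1798 = 5396 frames.
Within the current minute: 18 × 30 + 23 − 2 = 561 (labels ;00/;01 skipped at this minute). Total = 35964 + 5396 + 561 = 41921.

41921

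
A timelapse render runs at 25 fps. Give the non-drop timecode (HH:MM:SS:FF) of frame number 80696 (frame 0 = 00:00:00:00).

80696 ÷ 25 = 3227 full seconds, remainder 21 frames.
3227 s = 0 h 53 min 47 s.
Timecode: 00:53:47:21.

00:53:47:21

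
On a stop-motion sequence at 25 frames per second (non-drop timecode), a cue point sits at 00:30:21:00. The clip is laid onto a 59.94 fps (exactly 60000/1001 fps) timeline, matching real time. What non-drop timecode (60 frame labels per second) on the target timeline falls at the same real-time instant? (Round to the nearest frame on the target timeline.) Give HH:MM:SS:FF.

Source frame index: (0×3600 + 30×60 + 21) × 25 + 0 = 45525.
Real time: 45525 / (25) = 1821 s.
Target frame: (1821) × (60000/1001) = 109260000/1001 ≈ 109150.849 → 109151.
At 60 labels/s: frame 109151 → 00:30:19:11.

00:30:19:11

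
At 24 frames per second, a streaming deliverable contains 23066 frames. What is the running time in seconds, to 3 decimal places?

Running time = 23066 × 1/24 = 11533/12 s ≈ 961.083 s.

961.083 seconds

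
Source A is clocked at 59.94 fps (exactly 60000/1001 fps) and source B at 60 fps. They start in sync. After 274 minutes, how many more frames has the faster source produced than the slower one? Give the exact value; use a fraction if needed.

274 min = 16440 s.
A emits 60000/1001 × 16440 = 986400000/1001 frames; B emits 60 × 16440 = 986400.
Difference = 986400/1001 frames (≈ 985.4146); B is ahead of A.

986400/1001 frames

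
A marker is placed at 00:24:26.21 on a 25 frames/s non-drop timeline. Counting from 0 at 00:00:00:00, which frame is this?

frame 36671

Total seconds to the label: (0 × 3600 + 24 × 60 + 26) = 1466.
Frame index = 1466 × 25 + 21 = 36671.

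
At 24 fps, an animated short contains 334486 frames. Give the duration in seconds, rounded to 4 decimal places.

13936.9167 seconds

Running time = 334486 × 1/24 = 167243/12 s ≈ 13936.9167 s.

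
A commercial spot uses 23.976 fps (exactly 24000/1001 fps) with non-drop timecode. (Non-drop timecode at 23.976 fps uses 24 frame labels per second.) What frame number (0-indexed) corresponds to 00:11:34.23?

frame 16679

Total seconds to the label: (0 × 3600 + 11 × 60 + 34) = 694.
Frame index = 694 × 24 + 23 = 16679.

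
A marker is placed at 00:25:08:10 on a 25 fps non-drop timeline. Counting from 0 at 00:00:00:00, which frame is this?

37710

Total seconds to the label: (0 × 3600 + 25 × 60 + 8) = 1508.
Frame index = 1508 × 25 + 10 = 37710.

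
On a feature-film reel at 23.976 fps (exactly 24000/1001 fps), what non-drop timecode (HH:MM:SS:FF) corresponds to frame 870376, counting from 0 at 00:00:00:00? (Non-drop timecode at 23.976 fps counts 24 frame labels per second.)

870376 ÷ 24 = 36265 full seconds, remainder 16 frames.
36265 s = 10 h 4 min 25 s.
Timecode: 10:04:25:16.

10:04:25:16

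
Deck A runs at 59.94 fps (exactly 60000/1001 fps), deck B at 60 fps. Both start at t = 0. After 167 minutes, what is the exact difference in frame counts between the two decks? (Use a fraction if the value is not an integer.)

601200/1001 frames

167 min = 10020 s.
A emits 60000/1001 × 10020 = 601200000/1001 frames; B emits 60 × 10020 = 601200.
Difference = 601200/1001 frames (≈ 600.5994); B is ahead of A.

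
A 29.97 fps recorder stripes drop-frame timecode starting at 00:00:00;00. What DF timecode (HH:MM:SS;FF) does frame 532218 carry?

Ten DF minutes hold 17982 frames, so frame 532218 lies in block 29 (frames 521478–539459) with 10740 frames into that block.
The block's first minute is 1800 frames and the rest 1798 each; 10740 frames reaches minute 5, so 29 × 18 + 5 × 2 = 532 labels have been skipped so far.
Adding those back, label number 532218 + 532 = 532750 at 30 labels/s is 17758 s + 10 f = 4 h 55 min 58 s frame 10, i.e. 04:55:58;10.

04:55:58;10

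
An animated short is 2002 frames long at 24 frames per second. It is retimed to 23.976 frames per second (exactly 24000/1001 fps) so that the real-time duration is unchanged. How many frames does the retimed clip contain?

2000 frames

Target frames = source frames × (target rate / source rate) = 2002 × (24000/1001)/(24) = 2002 × 1000/1001 = 2000.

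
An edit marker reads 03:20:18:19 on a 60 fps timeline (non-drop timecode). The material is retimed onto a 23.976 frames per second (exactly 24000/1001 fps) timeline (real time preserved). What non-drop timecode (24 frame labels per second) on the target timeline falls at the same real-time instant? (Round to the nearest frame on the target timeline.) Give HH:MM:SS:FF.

03:20:06:07

Source frame index: (3×3600 + 20×60 + 18) × 60 + 19 = 721099.
Real time: 721099 / (60) = 721099/60 s.
Target frame: (721099/60) × (24000/1001) = 288439600/1001 ≈ 288151.449 → 288151.
At 24 labels/s: frame 288151 → 03:20:06:07.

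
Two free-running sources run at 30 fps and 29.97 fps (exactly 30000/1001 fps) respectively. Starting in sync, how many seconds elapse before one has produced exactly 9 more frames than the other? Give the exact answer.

The gap grows by |30000/1001 − 30| = 30/1001 frames per second.
Time for a 9-frame gap: 9 ÷ (30/1001) = 300.3 s.

300.3 seconds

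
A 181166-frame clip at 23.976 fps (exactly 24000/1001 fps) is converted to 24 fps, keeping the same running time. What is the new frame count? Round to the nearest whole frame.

Frames at target rate = 181166 × (24) / (24000/1001) = 90673583/500 ≈ 181347.166.
Nearest whole frame: 181347.

181347 frames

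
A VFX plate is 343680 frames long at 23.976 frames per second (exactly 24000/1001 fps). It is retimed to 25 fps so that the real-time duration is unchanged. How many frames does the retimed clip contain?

Target frames = source frames × (target rate / source rate) = 343680 × (25)/(24000/1001) = 343680 × 1001/960 = 358358.

358358 frames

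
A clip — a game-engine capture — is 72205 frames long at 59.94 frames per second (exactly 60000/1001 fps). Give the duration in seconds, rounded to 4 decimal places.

Running time = 72205 × 1001/60000 = 14455441/12000 s ≈ 1204.6201 s.

1204.6201 seconds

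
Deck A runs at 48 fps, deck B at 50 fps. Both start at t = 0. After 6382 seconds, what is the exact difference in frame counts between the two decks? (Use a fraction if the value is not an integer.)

12764 frames

A emits 48 × 6382 = 306336 frames; B emits 50 × 6382 = 319100.
Difference = 12764 frames; B is ahead of A.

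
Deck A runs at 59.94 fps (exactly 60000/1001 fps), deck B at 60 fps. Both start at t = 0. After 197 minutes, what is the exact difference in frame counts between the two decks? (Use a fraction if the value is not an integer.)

709200/1001 frames

197 min = 11820 s.
A emits 60000/1001 × 11820 = 709200000/1001 frames; B emits 60 × 11820 = 709200.
Difference = 709200/1001 frames (≈ 708.4915); B is ahead of A.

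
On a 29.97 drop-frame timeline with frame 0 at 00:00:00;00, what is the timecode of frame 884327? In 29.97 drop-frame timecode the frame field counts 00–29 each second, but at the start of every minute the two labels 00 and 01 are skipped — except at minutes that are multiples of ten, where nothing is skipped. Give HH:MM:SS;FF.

Ten DF minutes hold 17982 frames, so frame 884327 lies in block 49 (frames 881118–899099) with 3209 frames into that block.
The block's first minute is 1800 frames and the rest 1798 each; 3209 frames reaches minute 1, so 49 × 18 + 1 × 2 = 884 labels have been skipped so far.
Adding those back, label number 884327 + 884 = 885211 at 30 labels/s is 29507 s + 1 f = 8 h 11 min 47 s frame 1, i.e. 08:11:47;01.

08:11:47;01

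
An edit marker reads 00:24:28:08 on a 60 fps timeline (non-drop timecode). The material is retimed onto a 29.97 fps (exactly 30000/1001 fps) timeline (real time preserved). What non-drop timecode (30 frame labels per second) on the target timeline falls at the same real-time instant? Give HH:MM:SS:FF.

00:24:26:20

Source frame index: (0×3600 + 24×60 + 28) × 60 + 8 = 88088.
Real time: 88088 / (60) = 22022/15 s.
Target frame: (22022/15) × (30000/1001) = 44000.
At 30 labels/s: frame 44000 → 00:24:26:20.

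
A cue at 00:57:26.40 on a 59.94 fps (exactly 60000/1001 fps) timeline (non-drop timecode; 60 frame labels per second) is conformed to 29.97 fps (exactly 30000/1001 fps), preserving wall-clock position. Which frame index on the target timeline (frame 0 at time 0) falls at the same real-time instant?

Source frame index: (0×3600 + 57×60 + 26) × 60 + 40 = 206800.
Real time: 206800 / (60000/1001) = 517517/150 s.
Target frame: (517517/150) × (30000/1001) = 103400.

frame 103400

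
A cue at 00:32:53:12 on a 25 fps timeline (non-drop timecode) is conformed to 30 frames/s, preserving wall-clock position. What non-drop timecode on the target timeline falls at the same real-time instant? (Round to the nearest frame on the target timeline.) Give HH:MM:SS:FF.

00:32:53:14

Source frame index: (0×3600 + 32×60 + 53) × 25 + 12 = 49337.
Real time: 49337 / (25) = 49337/25 s.
Target frame: (49337/25) × (30) = 296022/5 ≈ 59204.400 → 59204.
At 30 labels/s: frame 59204 → 00:32:53:14.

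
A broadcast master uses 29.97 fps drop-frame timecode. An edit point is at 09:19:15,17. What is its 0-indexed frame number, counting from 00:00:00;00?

1005659

As if non-drop at 30 labels/s: (9 × 3600 + 19 × 60 + 15) × 30 + 17 = 1006667.
Minute boundaries passed: 559; those not divisible by 10: 559 − 55 = 504; dropped labels = 2 × 504 = 1008.
Actual frame index = 1006667 − 1008 = 1005659.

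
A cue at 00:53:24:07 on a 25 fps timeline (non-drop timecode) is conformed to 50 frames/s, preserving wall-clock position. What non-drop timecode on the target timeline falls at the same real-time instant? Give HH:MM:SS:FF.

Source frame index: (0×3600 + 53×60 + 24) × 25 + 7 = 80107.
Real time: 80107 / (25) = 80107/25 s.
Target frame: (80107/25) × (50) = 160214.
At 50 labels/s: frame 160214 → 00:53:24:14.

00:53:24:14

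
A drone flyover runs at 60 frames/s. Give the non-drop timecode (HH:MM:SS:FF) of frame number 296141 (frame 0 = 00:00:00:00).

01:22:15:41

296141 ÷ 60 = 4935 full seconds, remainder 41 frames.
4935 s = 1 h 22 min 15 s.
Timecode: 01:22:15:41.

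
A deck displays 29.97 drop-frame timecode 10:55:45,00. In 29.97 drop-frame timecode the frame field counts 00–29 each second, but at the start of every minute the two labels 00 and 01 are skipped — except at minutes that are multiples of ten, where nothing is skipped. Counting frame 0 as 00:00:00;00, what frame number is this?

As if non-drop at 30 labels/s: (10 × 3600 + 55 × 60 + 45) × 30 + 0 = 1180350.
Minute boundaries passed: 655; those not divisible by 10: 655 − 65 = 590; dropped labels = 2 × 590 = 1180.
Actual frame index = 1180350 − 1180 = 1179170.

1179170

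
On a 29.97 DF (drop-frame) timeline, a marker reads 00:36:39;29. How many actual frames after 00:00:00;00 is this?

Complete 10-minute blocks: 3, each 17982 frames → 53946.
Remaining 6 whole minutes in the current block: 1800 + 5 × 1798 = 10790 frames.
Within the current minute: 39 × 30 + 29 − 2 = 1197 (labels ;00/;01 skipped at this minute). Total = 53946 + 10790 + 1197 = 65933.

65933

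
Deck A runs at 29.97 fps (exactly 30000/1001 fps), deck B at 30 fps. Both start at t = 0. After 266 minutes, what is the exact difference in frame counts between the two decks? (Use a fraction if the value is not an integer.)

68400/143 frames

266 min = 15960 s.
A emits 30000/1001 × 15960 = 68400000/143 frames; B emits 30 × 15960 = 478800.
Difference = 68400/143 frames (≈ 478.3217); B is ahead of A.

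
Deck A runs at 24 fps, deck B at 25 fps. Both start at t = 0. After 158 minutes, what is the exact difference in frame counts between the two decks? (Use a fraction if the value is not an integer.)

9480 frames

158 min = 9480 s.
A emits 24 × 9480 = 227520 frames; B emits 25 × 9480 = 237000.
Difference = 9480 frames; B is ahead of A.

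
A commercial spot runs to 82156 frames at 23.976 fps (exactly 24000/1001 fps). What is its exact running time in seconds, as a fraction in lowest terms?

Running time = 82156 ÷ (24000/1001) = 82156 × 1001/24000 = 20559539/6000 s.

20559539/6000 seconds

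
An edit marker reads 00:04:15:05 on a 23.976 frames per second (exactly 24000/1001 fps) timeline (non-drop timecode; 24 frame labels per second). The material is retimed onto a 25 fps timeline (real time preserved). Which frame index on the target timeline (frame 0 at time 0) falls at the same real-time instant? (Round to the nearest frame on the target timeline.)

frame 6387

Source frame index: (0×3600 + 4×60 + 15) × 24 + 5 = 6125.
Real time: 6125 / (24000/1001) = 49049/192 s.
Target frame: (49049/192) × (25) = 1226225/192 ≈ 6386.589 → 6387.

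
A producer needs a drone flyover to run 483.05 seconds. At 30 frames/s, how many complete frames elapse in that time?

Frames = 483.05 × 30 = 28983/2 ≈ 14491.5000.
Complete frames: 14491.

14491 frames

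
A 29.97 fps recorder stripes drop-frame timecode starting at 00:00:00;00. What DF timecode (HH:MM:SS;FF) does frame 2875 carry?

Ten DF minutes hold 17982 frames, so frame 2875 lies in block 0 (frames 0–17981) with 2875 frames into that block.
The block's first minute is 1800 frames and the rest 1798 each; 2875 frames reaches minute 1, so 0 × 18 + 1 × 2 = 2 labels have been skipped so far.
Adding those back, label number 2875 + 2 = 2877 at 30 labels/s is 95 s + 27 f = 0 h 1 min 35 s frame 27, i.e. 00:01:35;27.

00:01:35;27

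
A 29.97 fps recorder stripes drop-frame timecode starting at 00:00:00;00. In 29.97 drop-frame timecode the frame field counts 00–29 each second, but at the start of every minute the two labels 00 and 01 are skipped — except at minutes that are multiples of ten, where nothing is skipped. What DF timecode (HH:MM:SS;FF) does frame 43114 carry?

00:23:58;16

Each 10-minute DF block holds 10 × 60 × 30 − 9 × 2 = 17982 frames. 43114 ÷ 17982 → 2 full blocks, remainder 7150.
Within the partial block the first minute is 1800 frames and each further minute 1798, so 3 further minute boundaries passed. Total skipped labels = 18 × 2 + 2 × 3 = 42.
Non-drop label index = 43114 + 42 = 43156; at 30 labels/s that is 00:23:58:16, i.e. DF 00:23:58;16.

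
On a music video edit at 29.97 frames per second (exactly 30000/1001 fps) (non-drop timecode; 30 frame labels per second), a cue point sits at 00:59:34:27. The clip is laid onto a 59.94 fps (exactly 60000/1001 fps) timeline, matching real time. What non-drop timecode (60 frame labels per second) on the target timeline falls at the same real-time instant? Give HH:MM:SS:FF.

00:59:34:54

Source frame index: (0×3600 + 59×60 + 34) × 30 + 27 = 107247.
Real time: 107247 / (30000/1001) = 35784749/10000 s.
Target frame: (35784749/10000) × (60000/1001) = 214494.
At 60 labels/s: frame 214494 → 00:59:34:54.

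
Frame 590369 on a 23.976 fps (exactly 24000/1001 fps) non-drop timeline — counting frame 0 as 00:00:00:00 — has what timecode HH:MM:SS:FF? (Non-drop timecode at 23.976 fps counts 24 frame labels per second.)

590369 ÷ 24 = 24598 full seconds, remainder 17 frames.
24598 s = 6 h 49 min 58 s.
Timecode: 06:49:58:17.

06:49:58:17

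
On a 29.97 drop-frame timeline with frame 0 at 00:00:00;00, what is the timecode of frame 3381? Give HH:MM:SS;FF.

Ten DF minutes hold 17982 frames, so frame 3381 lies in block 0 (frames 0–17981) with 3381 frames into that block.
The block's first minute is 1800 frames and the rest 1798 each; 3381 frames reaches minute 1, so 0 × 18 + 1 × 2 = 2 labels have been skipped so far.
Adding those back, label number 3381 + 2 = 3383 at 30 labels/s is 112 s + 23 f = 0 h 1 min 52 s frame 23, i.e. 00:01:52;23.

00:01:52;23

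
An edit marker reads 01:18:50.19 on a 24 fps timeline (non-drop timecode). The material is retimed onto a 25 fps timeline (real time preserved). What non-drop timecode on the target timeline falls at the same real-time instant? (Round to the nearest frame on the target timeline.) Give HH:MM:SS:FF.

01:18:50:20

Source frame index: (1×3600 + 18×60 + 50) × 24 + 19 = 113539.
Real time: 113539 / (24) = 113539/24 s.
Target frame: (113539/24) × (25) = 2838475/24 ≈ 118269.792 → 118270.
At 25 labels/s: frame 118270 → 01:18:50:20.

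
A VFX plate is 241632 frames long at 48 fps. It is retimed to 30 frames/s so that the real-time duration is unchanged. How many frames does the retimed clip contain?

151020 frames

Target frames = source frames × (target rate / source rate) = 241632 × (30)/(48) = 241632 × 5/8 = 151020.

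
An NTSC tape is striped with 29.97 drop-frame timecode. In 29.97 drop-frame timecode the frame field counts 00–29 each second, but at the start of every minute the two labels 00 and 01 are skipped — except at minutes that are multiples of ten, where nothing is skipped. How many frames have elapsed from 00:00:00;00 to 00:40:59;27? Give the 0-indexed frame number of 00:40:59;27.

73725

As if non-drop at 30 labels/s: (0 × 3600 + 40 × 60 + 59) × 30 + 27 = 73797.
Minute boundaries passed: 40; those not divisible by 10: 40 − 4 = 36; dropped labels = 2 × 36 = 72.
Actual frame index = 73797 − 72 = 73725.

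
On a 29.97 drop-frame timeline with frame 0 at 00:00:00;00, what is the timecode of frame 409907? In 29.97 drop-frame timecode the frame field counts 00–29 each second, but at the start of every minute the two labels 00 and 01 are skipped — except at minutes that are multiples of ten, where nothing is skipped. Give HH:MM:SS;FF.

03:47:57;07

Each 10-minute DF block holds 10 × 60 × 30 − 9 × 2 = 17982 frames. 409907 ÷ 17982 → 22 full blocks, remainder 14303.
Within the partial block the first minute is 1800 frames and each further minute 1798, so 7 further minute boundaries passed. Total skipped labels = 18 × 22 + 2 × 7 = 410.
Non-drop label index = 409907 + 410 = 410317; at 30 labels/s that is 03:47:57:07, i.e. DF 03:47:57;07.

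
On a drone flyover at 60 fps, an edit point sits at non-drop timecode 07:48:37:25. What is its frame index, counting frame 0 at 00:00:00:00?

1687045

Total seconds to the label: (7 × 3600 + 48 × 60 + 37) = 28117.
Frame index = 28117 × 60 + 25 = 1687045.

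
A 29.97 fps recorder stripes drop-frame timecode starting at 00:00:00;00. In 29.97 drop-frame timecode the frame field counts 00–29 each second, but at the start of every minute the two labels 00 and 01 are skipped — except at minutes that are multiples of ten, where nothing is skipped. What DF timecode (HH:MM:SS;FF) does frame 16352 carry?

00:09:05;20

Ten DF minutes hold 17982 frames, so frame 16352 lies in block 0 (frames 0–17981) with 16352 frames into that block.
The block's first minute is 1800 frames and the rest 1798 each; 16352 frames reaches minute 9, so 0 × 18 + 9 × 2 = 18 labels have been skipped so far.
Adding those back, label number 16352 + 18 = 16370 at 30 labels/s is 545 s + 20 f = 0 h 9 min 5 s frame 20, i.e. 00:09:05;20.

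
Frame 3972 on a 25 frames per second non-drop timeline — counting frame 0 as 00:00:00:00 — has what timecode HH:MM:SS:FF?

00:02:38:22

3972 ÷ 25 = 158 full seconds, remainder 22 frames.
158 s = 0 h 2 min 38 s.
Timecode: 00:02:38:22.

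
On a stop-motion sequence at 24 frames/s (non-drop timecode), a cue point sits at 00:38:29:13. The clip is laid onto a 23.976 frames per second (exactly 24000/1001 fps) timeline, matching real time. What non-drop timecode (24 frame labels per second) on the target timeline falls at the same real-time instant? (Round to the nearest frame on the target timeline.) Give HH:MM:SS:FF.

Source frame index: (0×3600 + 38×60 + 29) × 24 + 13 = 55429.
Real time: 55429 / (24) = 55429/24 s.
Target frame: (55429/24) × (24000/1001) = 5039000/91 ≈ 55373.626 → 55374.
At 24 labels/s: frame 55374 → 00:38:27:06.

00:38:27:06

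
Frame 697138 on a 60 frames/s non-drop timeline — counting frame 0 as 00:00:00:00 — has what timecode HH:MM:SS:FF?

03:13:38:58

697138 ÷ 60 = 11618 full seconds, remainder 58 frames.
11618 s = 3 h 13 min 38 s.
Timecode: 03:13:38:58.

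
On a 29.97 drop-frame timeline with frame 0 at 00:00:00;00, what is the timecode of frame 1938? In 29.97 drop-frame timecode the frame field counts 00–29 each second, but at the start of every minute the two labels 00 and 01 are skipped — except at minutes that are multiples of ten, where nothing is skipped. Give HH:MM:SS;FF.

Ten DF minutes hold 17982 frames, so frame 1938 lies in block 0 (frames 0–17981) with 1938 frames into that block.
The block's first minute is 1800 frames and the rest 1798 each; 1938 frames reaches minute 1, so 0 × 18 + 1 × 2 = 2 labels have been skipped so far.
Adding those back, label number 1938 + 2 = 1940 at 30 labels/s is 64 s + 20 f = 0 h 1 min 4 s frame 20, i.e. 00:01:04;20.

00:01:04;20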